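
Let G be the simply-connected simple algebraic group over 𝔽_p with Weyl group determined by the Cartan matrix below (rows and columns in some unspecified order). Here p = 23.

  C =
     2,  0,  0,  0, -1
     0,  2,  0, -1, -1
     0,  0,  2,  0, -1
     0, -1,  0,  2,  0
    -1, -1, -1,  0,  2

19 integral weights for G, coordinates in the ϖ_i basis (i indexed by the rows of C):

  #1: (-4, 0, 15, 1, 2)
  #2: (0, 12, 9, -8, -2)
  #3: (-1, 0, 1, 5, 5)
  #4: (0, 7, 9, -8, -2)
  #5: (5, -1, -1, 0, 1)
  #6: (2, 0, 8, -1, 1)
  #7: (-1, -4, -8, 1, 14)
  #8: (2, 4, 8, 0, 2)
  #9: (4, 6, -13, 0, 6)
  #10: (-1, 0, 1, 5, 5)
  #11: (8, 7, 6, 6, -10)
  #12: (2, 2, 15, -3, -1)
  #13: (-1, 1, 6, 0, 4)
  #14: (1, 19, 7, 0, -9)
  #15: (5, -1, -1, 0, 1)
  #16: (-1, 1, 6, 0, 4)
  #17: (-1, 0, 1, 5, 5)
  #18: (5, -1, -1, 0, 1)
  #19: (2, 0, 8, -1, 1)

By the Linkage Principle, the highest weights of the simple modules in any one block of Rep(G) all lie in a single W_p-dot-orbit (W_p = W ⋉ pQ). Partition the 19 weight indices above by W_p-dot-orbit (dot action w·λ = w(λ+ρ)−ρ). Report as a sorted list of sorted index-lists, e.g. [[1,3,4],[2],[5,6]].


Dynkin diagram of C (from the 8 off-diagonal −1 entries): D_5.

Ā_23 reps of the 19 weights (D_5, coords as presented):

    λ_1 → (3, 1, 16, 2, 0)
    λ_2 → (0, 0, 9, 7, 1)
    λ_3 → (0, 1, 2, 6, 6)
    λ_4 → (0, 0, 9, 7, 1)
    λ_5 → (6, 0, 0, 1, 2)
    λ_6 → (3, 1, 9, 0, 2)
    λ_7 → (0, 2, 7, 1, 5)
    λ_8 → (3, 1, 9, 0, 2)
    λ_9 → (0, 2, 7, 1, 5)
    λ_10 → (0, 1, 2, 6, 6)
    λ_11 → (0, 1, 2, 6, 6)
    λ_12 → (3, 1, 16, 2, 0)
    λ_13 → (0, 2, 7, 1, 5)
    λ_14 → (6, 0, 0, 1, 2)
    λ_15 → (6, 0, 0, 1, 2)
    λ_16 → (0, 2, 7, 1, 5)
    λ_17 → (0, 1, 2, 6, 6)
    λ_18 → (6, 0, 0, 1, 2)
    λ_19 → (3, 1, 9, 0, 2)

Partition of {1..19} into 6 W_23-dot-orbits:

[[1, 12], [2, 4], [3, 10, 11, 17], [5, 14, 15, 18], [6, 8, 19], [7, 9, 13, 16]]


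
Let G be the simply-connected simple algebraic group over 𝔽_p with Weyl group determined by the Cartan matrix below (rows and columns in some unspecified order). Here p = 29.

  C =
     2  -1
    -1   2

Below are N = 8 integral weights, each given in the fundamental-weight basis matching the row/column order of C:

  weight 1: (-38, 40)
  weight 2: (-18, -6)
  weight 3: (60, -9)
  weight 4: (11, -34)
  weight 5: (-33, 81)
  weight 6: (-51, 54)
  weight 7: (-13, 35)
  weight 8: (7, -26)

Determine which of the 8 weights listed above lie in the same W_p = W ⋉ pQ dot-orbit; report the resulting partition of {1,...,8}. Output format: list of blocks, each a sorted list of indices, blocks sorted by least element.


A_2 Cartan matrix, 2 simple roots permuted; ρ=(1,1).

λ_j+ρ reflected into Ā_29 (⟨·,θ^∨⟩≤29); 2-tuples as given:

  1: (17, 8);  2: (5, 17);  3: (3, 21);  4: (17, 8);  5: (3, 21);  6: (3, 21);  7: (5, 17);  8: (17, 8)

Linkage partition of the 8 weights (3 classes, p=29):

[[1, 4, 8], [2, 7], [3, 5, 6]]


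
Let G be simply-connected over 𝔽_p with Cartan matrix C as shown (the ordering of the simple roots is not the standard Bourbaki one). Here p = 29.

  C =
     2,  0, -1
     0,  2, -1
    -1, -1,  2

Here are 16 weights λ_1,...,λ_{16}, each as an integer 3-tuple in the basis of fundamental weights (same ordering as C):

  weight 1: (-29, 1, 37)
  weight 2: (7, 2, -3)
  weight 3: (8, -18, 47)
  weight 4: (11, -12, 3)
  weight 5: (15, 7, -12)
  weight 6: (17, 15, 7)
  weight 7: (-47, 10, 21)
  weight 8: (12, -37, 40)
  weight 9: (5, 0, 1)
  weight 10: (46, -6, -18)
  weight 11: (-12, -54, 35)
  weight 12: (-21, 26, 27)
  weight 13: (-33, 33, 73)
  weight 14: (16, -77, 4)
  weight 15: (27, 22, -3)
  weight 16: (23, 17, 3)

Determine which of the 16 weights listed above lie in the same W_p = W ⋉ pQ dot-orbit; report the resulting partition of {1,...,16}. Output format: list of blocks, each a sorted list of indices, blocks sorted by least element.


C ↔ A_3 under row/col permutation; |W(A_3)| = 24.

W_29-reps of the 16 weights in Ā_29 (same 3-coord order as C):

    λ_1 → (17, 9, 1)
    λ_2 → (6, 1, 2)
    λ_3 → (17, 9, 1)
    λ_4 → (5, 4, 7)
    λ_5 → (5, 3, 8)
    λ_6 → (5, 3, 8)
    λ_7 → (5, 4, 7)
    λ_8 → (5, 4, 7)
    λ_9 → (6, 1, 2)
    λ_10 → (7, 1, 4)
    λ_11 → (7, 1, 4)
    λ_12 → (6, 1, 2)
    λ_13 → (5, 3, 8)
    λ_14 → (5, 4, 7)
    λ_15 → (6, 1, 2)
    λ_16 → (7, 1, 4)

The 16 indices split into 5 linkage classes (same alcove rep ⇔ same W_29-dot-orbit):

[[1, 3], [2, 9, 12, 15], [4, 7, 8, 14], [5, 6, 13], [10, 11, 16]]


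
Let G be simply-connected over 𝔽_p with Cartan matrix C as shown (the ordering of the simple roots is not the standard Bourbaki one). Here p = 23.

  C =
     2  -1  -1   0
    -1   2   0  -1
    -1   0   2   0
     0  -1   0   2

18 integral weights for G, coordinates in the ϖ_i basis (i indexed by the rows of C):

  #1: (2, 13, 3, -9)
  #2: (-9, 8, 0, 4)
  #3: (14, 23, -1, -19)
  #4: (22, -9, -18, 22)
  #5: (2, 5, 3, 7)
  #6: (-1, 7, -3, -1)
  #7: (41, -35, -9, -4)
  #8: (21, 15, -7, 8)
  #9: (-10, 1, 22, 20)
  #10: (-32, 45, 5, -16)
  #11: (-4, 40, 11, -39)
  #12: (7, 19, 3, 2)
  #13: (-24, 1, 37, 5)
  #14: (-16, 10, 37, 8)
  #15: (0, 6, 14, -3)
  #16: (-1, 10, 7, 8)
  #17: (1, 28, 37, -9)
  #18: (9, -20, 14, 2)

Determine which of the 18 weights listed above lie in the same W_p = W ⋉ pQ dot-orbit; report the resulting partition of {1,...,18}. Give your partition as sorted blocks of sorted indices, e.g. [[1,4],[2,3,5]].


Type A_4, rank 4, |W|=120; reorder rows/cols to standard.

Folding the 18 weights λ_j+ρ into Ā_23 (reps in the given 4-coord order):

  1: (3, 6, 4, 8);  2: (1, 1, 7, 5);  3: (1, 5, 15, 2);  4: (2, 6, 0, 0);  5: (3, 6, 4, 8);  6: (2, 6, 0, 0);  7: (0, 11, 3, 4);  8: (1, 1, 7, 5);  9: (2, 7, 0, 0);  10: (2, 6, 0, 0);  11: (0, 11, 3, 4);  12: (0, 11, 3, 4);  13: (2, 6, 0, 0);  14: (0, 11, 3, 4);  15: (1, 5, 15, 2);  16: (0, 11, 3, 4);  17: (2, 6, 0, 0);  18: (3, 6, 4, 8)

Linkage partition of the 18 weights (6 classes, p=23):

[[1, 5, 18], [2, 8], [3, 15], [4, 6, 10, 13, 17], [7, 11, 12, 14, 16], [9]]


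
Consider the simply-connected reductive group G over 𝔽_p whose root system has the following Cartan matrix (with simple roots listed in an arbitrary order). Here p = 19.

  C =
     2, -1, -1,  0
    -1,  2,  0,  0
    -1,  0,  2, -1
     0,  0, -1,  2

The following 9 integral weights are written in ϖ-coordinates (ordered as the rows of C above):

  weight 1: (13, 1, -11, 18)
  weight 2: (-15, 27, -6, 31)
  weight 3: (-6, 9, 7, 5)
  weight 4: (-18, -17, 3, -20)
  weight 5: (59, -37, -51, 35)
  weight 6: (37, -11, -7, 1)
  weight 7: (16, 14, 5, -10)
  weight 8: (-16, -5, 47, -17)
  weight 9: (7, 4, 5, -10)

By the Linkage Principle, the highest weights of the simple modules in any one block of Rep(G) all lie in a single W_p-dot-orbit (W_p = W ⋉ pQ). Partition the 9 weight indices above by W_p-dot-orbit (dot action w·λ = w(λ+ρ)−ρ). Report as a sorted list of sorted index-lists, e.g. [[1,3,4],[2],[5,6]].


Type A_4, rank 4, |W|=120; reorder rows/cols to standard.

Alcove-folded reps (p=19, 9 weights, presented ϖ-order):

  λ_1 → (0, 4, 10, 3) · λ_2 → (5, 5, 3, 6) · λ_3 → (5, 5, 3, 6) · λ_4 → (0, 4, 10, 3) · λ_5 → (2, 5, 7, 2) · λ_6 → (0, 4, 10, 3) · λ_7 → (0, 4, 10, 3) · λ_8 → (0, 4, 10, 3) · λ_9 → (5, 5, 3, 6)

Partition of {1..9} into 3 W_19-dot-orbits:

[[1, 4, 6, 7, 8], [2, 3, 9], [5]]


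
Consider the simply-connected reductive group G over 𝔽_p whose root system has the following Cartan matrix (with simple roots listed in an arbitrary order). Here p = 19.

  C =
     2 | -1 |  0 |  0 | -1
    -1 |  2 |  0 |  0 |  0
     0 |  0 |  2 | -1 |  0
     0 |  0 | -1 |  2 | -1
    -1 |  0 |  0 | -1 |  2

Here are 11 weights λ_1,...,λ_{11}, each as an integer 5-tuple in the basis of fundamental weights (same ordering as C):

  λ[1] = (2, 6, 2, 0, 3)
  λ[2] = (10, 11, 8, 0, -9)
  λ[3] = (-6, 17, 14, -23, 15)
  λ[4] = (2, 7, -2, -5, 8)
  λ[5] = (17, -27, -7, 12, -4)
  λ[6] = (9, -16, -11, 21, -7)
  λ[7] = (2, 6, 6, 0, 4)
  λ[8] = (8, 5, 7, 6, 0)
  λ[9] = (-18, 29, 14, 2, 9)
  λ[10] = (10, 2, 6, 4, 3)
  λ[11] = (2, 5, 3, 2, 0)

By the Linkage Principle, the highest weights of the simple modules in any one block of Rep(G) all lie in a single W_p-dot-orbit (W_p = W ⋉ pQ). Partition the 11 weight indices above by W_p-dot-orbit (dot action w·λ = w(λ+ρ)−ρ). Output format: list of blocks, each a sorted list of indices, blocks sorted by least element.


C ↔ A_5 under row/col permutation; |W(A_5)| = 720.

Each λ_j+ρ reduced to Ā_19; 5-tuples below use C's row order:

    1: (3, 7, 3, 1, 4)
    2: (3, 6, 4, 3, 1)
    3: (3, 3, 3, 1, 5)
    4: (3, 7, 3, 1, 4)
    5: (3, 6, 4, 3, 1)
    6: (3, 3, 3, 1, 5)
    7: (3, 3, 3, 1, 5)
    8: (3, 6, 4, 3, 1)
    9: (3, 6, 4, 3, 1)
    10: (3, 7, 3, 1, 4)
    11: (3, 6, 4, 3, 1)

Linkage partition of the 11 weights (3 classes, p=19):

[[1, 4, 10], [2, 5, 8, 9, 11], [3, 6, 7]]


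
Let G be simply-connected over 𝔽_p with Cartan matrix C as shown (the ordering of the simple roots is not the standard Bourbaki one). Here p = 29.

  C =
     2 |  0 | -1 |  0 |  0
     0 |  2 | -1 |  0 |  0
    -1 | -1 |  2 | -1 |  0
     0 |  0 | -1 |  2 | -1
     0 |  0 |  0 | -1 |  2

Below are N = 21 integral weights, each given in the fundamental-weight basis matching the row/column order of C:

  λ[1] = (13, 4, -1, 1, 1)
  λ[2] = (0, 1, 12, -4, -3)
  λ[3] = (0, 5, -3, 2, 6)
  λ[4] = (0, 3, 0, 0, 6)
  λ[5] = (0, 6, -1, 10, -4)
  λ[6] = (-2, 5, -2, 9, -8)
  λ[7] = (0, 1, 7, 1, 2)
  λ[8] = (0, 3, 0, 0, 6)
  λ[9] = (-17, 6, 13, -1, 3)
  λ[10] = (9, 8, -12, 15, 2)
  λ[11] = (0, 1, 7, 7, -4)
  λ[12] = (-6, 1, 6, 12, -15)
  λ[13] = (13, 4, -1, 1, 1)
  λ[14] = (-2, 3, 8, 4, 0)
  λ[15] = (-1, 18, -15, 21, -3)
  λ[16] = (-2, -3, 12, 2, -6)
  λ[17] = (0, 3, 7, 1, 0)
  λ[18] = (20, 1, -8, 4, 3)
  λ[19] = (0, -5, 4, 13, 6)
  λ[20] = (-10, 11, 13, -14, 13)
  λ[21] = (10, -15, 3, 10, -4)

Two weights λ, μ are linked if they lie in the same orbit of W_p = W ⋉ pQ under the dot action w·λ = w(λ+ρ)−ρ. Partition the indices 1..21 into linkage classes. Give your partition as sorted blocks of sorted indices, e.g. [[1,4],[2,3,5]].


Type D_5, rank 5, |W|=1920; reorder rows/cols to standard.

W_29-reps of the 21 weights in Ā_29 (same 5-coord order as C):

  λ_1+ρ ↦ (14, 5, 0, 2, 2) · λ_2+ρ ↦ (1, 2, 8, 2, 3) · λ_3+ρ ↦ (1, 4, 1, 1, 7) · λ_4+ρ ↦ (1, 4, 1, 1, 7) · λ_5+ρ ↦ (1, 7, 0, 8, 3) · λ_6+ρ ↦ (1, 4, 1, 1, 7) · λ_7+ρ ↦ (1, 2, 8, 2, 3) · λ_8+ρ ↦ (1, 4, 1, 1, 7) · λ_9+ρ ↦ (14, 5, 0, 2, 2) · λ_10+ρ ↦ (1, 2, 8, 2, 3) · λ_11+ρ ↦ (1, 2, 8, 2, 3) · λ_12+ρ ↦ (5, 2, 1, 1, 13) · λ_13+ρ ↦ (14, 5, 0, 2, 2) · λ_14+ρ ↦ (1, 4, 8, 2, 1) · λ_15+ρ ↦ (14, 5, 0, 2, 2) · λ_16+ρ ↦ (1, 2, 8, 2, 3) · λ_17+ρ ↦ (1, 4, 8, 2, 1) · λ_18+ρ ↦ (14, 5, 0, 2, 2) · λ_19+ρ ↦ (1, 4, 1, 1, 7) · λ_20+ρ ↦ (1, 4, 8, 2, 1) · λ_21+ρ ↦ (1, 4, 8, 2, 1)

Partition of {1..21} into 6 W_29-dot-orbits:

[[1, 9, 13, 15, 18], [2, 7, 10, 11, 16], [3, 4, 6, 8, 19], [5], [12], [14, 17, 20, 21]]


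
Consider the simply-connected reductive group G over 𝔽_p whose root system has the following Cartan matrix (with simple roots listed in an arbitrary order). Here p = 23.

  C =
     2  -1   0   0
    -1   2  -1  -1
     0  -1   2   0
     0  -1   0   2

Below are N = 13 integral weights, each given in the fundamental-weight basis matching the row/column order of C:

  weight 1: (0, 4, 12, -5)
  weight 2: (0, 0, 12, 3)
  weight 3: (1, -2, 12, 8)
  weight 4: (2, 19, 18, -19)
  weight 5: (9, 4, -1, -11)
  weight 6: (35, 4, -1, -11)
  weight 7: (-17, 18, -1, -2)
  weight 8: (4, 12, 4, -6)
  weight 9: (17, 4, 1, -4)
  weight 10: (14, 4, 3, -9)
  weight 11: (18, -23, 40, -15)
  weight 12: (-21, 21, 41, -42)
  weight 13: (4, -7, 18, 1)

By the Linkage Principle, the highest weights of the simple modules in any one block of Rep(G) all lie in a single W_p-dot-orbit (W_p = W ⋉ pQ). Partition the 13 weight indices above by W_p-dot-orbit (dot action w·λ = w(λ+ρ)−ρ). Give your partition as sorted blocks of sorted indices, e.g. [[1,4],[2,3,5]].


Dynkin diagram of C (from the 6 off-diagonal −1 entries): D_4.

Each λ_j+ρ reduced to Ā_23; 4-tuples below use C's row order:

  λ_1+ρ ↦ (1, 1, 13, 4);  λ_2+ρ ↦ (1, 1, 13, 4);  λ_3+ρ ↦ (1, 1, 12, 8);  λ_4+ρ ↦ (16, 2, 0, 1);  λ_5+ρ ↦ (5, 0, 5, 5);  λ_6+ρ ↦ (5, 0, 5, 5);  λ_7+ρ ↦ (16, 2, 0, 1);  λ_8+ρ ↦ (5, 0, 5, 5);  λ_9+ρ ↦ (16, 2, 0, 1);  λ_10+ρ ↦ (12, 2, 1, 5);  λ_11+ρ ↦ (1, 1, 13, 4);  λ_12+ρ ↦ (16, 2, 0, 1);  λ_13+ρ ↦ (1, 1, 13, 4)

Partition of {1..13} into 5 W_23-dot-orbits:

[[1, 2, 11, 13], [3], [4, 7, 9, 12], [5, 6, 8], [10]]


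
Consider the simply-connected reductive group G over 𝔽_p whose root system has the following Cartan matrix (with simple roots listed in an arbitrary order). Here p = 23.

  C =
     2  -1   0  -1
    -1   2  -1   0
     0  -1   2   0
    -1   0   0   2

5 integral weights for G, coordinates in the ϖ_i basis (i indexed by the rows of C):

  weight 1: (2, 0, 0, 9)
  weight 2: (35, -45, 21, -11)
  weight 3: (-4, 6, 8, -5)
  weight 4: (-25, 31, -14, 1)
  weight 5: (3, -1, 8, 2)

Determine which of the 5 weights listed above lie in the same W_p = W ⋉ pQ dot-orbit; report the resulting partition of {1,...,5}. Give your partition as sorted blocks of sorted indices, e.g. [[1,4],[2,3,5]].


Cartan matrix: type A_4 (|W|=120); un-permuting the 4 rows.

Ā_23 reps of the 5 weights (A_4, coords as presented):

    [1] (3, 1, 1, 10)
    [2] (3, 1, 1, 10)
    [3] (4, 0, 9, 3)
    [4] (3, 1, 1, 10)
    [5] (4, 0, 9, 3)

Partition of {1..5} into 2 W_23-dot-orbits:

[[1, 2, 4], [3, 5]]


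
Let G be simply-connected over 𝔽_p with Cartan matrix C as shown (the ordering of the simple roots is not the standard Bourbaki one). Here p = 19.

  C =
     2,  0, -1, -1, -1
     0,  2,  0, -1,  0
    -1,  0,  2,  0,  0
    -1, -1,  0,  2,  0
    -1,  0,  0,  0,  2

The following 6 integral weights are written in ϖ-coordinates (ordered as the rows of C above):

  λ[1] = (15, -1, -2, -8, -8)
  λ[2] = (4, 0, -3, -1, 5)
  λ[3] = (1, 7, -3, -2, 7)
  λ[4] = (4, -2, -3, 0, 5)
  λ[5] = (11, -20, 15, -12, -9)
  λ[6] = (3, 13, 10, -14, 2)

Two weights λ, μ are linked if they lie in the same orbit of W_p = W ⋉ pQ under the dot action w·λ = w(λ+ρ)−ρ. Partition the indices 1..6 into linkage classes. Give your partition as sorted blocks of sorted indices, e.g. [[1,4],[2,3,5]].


Cartan matrix: type D_5 (|W|=1920); un-permuting the 5 rows.

Alcove-folded reps (p=19, 6 weights, presented ϖ-order):

  λ_1 → (1, 7, 1, 0, 7)
  λ_2 → (3, 1, 2, 0, 6)
  λ_3 → (1, 7, 1, 0, 7)
  λ_4 → (3, 1, 2, 0, 6)
  λ_5 → (1, 7, 1, 0, 7)
  λ_6 → (3, 1, 2, 0, 6)

2 distinct reps among the 6 weights ⇒ 2 W_19-linkage classes:

[[1, 3, 5], [2, 4, 6]]


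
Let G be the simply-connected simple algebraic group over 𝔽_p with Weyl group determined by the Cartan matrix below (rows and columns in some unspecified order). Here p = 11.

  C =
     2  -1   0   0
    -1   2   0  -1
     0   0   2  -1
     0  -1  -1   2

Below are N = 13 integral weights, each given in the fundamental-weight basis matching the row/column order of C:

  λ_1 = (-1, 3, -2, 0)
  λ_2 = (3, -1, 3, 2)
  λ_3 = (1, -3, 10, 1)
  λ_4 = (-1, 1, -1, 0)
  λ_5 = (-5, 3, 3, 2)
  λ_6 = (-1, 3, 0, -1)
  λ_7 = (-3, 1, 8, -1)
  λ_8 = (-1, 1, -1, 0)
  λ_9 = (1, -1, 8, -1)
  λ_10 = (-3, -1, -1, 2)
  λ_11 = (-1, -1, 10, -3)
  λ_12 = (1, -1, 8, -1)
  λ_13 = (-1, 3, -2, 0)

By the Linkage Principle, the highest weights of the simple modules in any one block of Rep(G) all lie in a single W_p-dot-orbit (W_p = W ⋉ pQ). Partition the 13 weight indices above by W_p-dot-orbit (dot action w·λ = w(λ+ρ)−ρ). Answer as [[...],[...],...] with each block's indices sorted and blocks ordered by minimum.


Cartan matrix: type A_4 (|W|=120); un-permuting the 4 rows.

Ā_11 reps of the 13 weights (A_4, coords as presented):

  [1] (0, 4, 1, 0);  [2] (4, 0, 4, 3);  [3] (2, 0, 9, 0);  [4] (0, 2, 0, 1);  [5] (4, 0, 4, 3);  [6] (0, 4, 1, 0);  [7] (2, 0, 9, 0);  [8] (0, 2, 0, 1);  [9] (2, 0, 9, 0);  [10] (0, 2, 0, 1);  [11] (2, 0, 9, 0);  [12] (2, 0, 9, 0);  [13] (0, 4, 1, 0)

Linkage partition of the 13 weights (4 classes, p=11):

[[1, 6, 13], [2, 5], [3, 7, 9, 11, 12], [4, 8, 10]]


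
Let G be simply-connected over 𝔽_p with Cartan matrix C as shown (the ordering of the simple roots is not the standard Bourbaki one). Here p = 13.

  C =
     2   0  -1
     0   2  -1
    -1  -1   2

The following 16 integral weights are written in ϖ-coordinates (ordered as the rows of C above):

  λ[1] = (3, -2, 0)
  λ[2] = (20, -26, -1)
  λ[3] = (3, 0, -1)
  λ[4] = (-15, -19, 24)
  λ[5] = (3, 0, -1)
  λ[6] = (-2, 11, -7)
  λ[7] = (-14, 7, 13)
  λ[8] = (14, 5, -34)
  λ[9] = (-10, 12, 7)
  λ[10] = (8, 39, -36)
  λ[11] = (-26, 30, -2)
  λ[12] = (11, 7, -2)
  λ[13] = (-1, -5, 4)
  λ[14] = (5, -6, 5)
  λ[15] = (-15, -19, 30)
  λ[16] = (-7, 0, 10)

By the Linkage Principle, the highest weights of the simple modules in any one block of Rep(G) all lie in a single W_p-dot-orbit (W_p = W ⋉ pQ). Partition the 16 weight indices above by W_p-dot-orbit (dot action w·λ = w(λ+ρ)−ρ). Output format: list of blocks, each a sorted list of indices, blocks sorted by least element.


Cartan matrix: type A_3 (|W|=24); un-permuting the 3 rows.

Ā_13 reps of the 16 weights (A_3, coords as presented):

  [1] (4, 1, 0);  [2] (0, 4, 1);  [3] (4, 1, 0);  [4] (5, 1, 1);  [5] (4, 1, 0);  [6] (6, 5, 1);  [7] (4, 1, 0);  [8] (6, 1, 5);  [9] (0, 4, 1);  [10] (4, 1, 0);  [11] (0, 4, 1);  [12] (5, 1, 1);  [13] (0, 4, 1);  [14] (6, 5, 1);  [15] (0, 4, 1);  [16] (6, 1, 5)

Grouping the 16 weights by Ā_13-representative: 5 linkage classes.

[[1, 3, 5, 7, 10], [2, 9, 11, 13, 15], [4, 12], [6, 14], [8, 16]]


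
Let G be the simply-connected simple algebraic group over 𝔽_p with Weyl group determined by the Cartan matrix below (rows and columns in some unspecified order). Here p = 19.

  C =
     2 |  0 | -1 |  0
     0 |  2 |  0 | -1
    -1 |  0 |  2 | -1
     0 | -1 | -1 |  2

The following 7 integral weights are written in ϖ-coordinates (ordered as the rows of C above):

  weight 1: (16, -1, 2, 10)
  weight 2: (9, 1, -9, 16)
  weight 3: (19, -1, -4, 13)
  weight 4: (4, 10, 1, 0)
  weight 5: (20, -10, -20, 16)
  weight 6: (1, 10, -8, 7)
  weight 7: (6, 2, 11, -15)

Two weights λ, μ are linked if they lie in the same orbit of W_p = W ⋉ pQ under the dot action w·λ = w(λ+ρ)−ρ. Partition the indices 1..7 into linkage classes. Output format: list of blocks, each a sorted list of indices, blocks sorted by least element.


C ↔ A_4 under row/col permutation; |W(A_4)| = 120.

Alcove-folded reps (p=19, 7 weights, presented ϖ-order):

  1: (5, 11, 2, 1);  2: (0, 0, 8, 9);  3: (5, 11, 2, 1);  4: (5, 11, 2, 1);  5: (0, 0, 8, 9);  6: (5, 11, 2, 1);  7: (5, 11, 2, 1)

Grouping the 7 weights by Ā_19-representative: 2 linkage classes.

[[1, 3, 4, 6, 7], [2, 5]]


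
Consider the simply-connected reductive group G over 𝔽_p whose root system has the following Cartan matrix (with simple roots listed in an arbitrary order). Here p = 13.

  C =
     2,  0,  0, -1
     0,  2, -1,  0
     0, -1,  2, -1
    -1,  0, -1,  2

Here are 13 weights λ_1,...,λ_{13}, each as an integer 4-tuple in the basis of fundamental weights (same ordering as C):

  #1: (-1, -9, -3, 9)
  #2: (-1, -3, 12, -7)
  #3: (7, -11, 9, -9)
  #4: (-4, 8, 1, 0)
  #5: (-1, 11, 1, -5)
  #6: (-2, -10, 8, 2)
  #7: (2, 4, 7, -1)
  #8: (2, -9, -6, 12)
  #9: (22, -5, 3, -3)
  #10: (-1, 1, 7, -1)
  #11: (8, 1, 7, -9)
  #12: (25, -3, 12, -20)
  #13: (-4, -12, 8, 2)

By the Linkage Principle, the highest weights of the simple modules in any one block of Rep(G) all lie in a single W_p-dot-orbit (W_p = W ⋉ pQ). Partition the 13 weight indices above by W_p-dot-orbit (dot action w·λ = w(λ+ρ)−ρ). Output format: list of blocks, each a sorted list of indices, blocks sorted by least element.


Root system A_4: the 4×4 matrix C matches after relabeling.

W_13-reps of the 13 weights in Ā_13 (same 4-coord order as C):

  λ_1+ρ ↦ (0, 2, 8, 0);  λ_2+ρ ↦ (6, 2, 5, 0);  λ_3+ρ ↦ (0, 2, 8, 0);  λ_4+ρ ↦ (1, 9, 0, 2);  λ_5+ρ ↦ (1, 9, 0, 2);  λ_6+ρ ↦ (1, 9, 0, 2);  λ_7+ρ ↦ (0, 2, 8, 0);  λ_8+ρ ↦ (0, 2, 8, 0);  λ_9+ρ ↦ (1, 2, 0, 8);  λ_10+ρ ↦ (0, 2, 8, 0);  λ_11+ρ ↦ (1, 2, 0, 8);  λ_12+ρ ↦ (6, 2, 5, 0);  λ_13+ρ ↦ (1, 9, 0, 2)

The 13 indices split into 4 linkage classes (same alcove rep ⇔ same W_13-dot-orbit):

[[1, 3, 7, 8, 10], [2, 12], [4, 5, 6, 13], [9, 11]]


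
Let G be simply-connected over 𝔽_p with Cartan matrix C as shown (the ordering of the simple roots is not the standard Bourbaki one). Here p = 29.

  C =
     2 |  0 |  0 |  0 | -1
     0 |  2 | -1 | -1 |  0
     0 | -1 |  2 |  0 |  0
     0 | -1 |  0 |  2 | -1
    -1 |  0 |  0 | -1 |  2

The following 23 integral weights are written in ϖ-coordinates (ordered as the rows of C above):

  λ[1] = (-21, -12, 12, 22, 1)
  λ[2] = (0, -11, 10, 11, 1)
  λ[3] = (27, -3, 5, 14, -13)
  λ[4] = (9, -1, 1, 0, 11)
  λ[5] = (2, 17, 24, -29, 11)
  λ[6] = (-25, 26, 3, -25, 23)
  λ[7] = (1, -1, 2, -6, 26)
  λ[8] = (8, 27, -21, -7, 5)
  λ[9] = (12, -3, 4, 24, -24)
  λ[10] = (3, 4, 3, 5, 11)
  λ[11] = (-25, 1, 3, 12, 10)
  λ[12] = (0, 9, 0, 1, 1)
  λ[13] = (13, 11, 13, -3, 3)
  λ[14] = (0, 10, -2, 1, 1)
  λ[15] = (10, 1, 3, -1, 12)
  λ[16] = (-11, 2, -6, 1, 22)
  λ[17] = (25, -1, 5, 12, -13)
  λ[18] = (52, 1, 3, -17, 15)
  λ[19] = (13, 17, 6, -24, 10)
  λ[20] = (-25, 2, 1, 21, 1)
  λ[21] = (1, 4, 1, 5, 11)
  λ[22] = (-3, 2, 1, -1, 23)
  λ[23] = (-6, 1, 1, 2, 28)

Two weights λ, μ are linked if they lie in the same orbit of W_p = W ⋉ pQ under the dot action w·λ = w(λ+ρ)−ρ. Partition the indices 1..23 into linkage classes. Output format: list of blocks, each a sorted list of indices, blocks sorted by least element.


Root system A_5: the 5×5 matrix C matches after relabeling.

λ_j+ρ reflected into Ā_29 (⟨·,θ^∨⟩≤29); 5-tuples as given:

    [1] (2, 5, 2, 6, 12)
    [2] (1, 10, 1, 2, 2)
    [3] (10, 0, 2, 1, 12)
    [4] (10, 0, 2, 1, 12)
    [5] (1, 10, 1, 2, 2)
    [6] (2, 3, 2, 0, 22)
    [7] (2, 3, 2, 0, 22)
    [8] (1, 2, 12, 6, 0)
    [9] (10, 2, 3, 0, 13)
    [10] (2, 5, 2, 6, 12)
    [11] (10, 2, 3, 0, 13)
    [12] (1, 10, 1, 2, 2)
    [13] (1, 10, 1, 2, 2)
    [14] (1, 10, 1, 2, 2)
    [15] (10, 2, 3, 0, 13)
    [16] (10, 2, 3, 0, 13)
    [17] (10, 0, 2, 1, 12)
    [18] (10, 2, 3, 0, 13)
    [19] (2, 5, 2, 6, 12)
    [20] (2, 3, 2, 0, 22)
    [21] (2, 5, 2, 6, 12)
    [22] (2, 3, 2, 0, 22)
    [23] (2, 3, 2, 0, 22)

6 distinct reps among the 23 weights ⇒ 6 W_29-linkage classes:

[[1, 10, 19, 21], [2, 5, 12, 13, 14], [3, 4, 17], [6, 7, 20, 22, 23], [8], [9, 11, 15, 16, 18]]


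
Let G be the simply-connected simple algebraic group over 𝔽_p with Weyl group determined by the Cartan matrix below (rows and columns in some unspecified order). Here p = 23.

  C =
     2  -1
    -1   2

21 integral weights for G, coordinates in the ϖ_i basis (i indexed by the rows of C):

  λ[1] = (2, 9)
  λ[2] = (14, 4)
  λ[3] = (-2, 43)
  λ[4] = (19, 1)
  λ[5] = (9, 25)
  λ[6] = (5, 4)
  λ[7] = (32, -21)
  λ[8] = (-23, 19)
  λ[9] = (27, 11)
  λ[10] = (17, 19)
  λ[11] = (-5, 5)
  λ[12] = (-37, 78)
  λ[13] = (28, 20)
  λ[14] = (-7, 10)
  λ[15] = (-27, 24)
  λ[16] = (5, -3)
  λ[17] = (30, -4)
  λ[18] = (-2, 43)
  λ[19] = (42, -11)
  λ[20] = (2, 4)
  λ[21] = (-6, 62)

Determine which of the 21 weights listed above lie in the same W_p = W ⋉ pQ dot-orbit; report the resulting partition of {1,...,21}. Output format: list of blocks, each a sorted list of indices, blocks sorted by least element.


Root system A_2: the 2×2 matrix C matches after relabeling.

Folding the 21 weights λ_j+ρ into Ā_23 (reps in the given 2-coord order):

  [1] (3, 10);  [2] (15, 5);  [3] (20, 2);  [4] (20, 2);  [5] (3, 10);  [6] (6, 5);  [7] (3, 10);  [8] (20, 2);  [9] (6, 5);  [10] (3, 5);  [11] (4, 2);  [12] (3, 10);  [13] (4, 2);  [14] (6, 5);  [15] (20, 2);  [16] (4, 2);  [17] (15, 5);  [18] (20, 2);  [19] (3, 10);  [20] (3, 5);  [21] (6, 5)

Partition of {1..21} into 6 W_23-dot-orbits:

[[1, 5, 7, 12, 19], [2, 17], [3, 4, 8, 15, 18], [6, 9, 14, 21], [10, 20], [11, 13, 16]]


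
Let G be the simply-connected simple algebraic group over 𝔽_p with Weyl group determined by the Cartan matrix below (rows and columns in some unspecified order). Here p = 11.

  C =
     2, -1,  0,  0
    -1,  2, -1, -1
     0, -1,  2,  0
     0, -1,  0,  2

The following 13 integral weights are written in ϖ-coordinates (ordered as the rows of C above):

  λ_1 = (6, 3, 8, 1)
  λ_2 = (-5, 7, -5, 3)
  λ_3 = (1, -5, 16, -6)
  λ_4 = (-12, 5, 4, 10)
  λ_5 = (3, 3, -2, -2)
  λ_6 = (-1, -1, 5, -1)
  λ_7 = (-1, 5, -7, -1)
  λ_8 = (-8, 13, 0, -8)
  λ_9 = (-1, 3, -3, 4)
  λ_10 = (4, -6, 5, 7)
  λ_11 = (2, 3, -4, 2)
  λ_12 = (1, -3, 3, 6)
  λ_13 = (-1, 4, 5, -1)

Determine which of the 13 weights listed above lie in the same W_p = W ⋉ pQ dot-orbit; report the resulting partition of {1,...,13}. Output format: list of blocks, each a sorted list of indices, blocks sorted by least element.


Dynkin diagram of C (from the 6 off-diagonal −1 entries): D_4.

Ā_11 reps of the 13 weights (D_4, coords as presented):

  λ_1 → (0, 2, 2, 5)
  λ_2 → (3, 1, 3, 3)
  λ_3 → (1, 2, 2, 2)
  λ_4 → (0, 0, 6, 0)
  λ_5 → (4, 2, 1, 1)
  λ_6 → (0, 0, 6, 0)
  λ_7 → (0, 0, 6, 0)
  λ_8 → (3, 1, 3, 3)
  λ_9 → (0, 2, 2, 5)
  λ_10 → (0, 2, 1, 3)
  λ_11 → (3, 1, 3, 3)
  λ_12 → (0, 2, 2, 5)
  λ_13 → (0, 0, 6, 0)

Linkage partition of the 13 weights (6 classes, p=11):

[[1, 9, 12], [2, 8, 11], [3], [4, 6, 7, 13], [5], [10]]


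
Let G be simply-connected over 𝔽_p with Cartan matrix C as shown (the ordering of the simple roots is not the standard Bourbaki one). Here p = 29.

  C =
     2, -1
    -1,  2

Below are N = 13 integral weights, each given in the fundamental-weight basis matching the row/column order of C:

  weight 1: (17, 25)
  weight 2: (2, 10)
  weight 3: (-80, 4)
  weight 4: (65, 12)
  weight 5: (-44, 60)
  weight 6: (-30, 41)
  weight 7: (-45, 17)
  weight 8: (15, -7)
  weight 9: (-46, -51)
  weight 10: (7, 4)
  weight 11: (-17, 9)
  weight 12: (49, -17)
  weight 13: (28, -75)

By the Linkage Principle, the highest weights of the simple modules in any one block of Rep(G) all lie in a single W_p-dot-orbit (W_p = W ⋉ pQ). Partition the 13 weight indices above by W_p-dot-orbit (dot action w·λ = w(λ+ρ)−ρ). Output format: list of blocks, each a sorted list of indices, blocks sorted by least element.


Dynkin diagram of C (from the 2 off-diagonal −1 entries): A_2.

Ā_29 reps of the 13 weights (A_2, coords as presented):

  λ_1+ρ ↦ (3, 11) · λ_2+ρ ↦ (3, 11) · λ_3+ρ ↦ (8, 5) · λ_4+ρ ↦ (13, 8) · λ_5+ρ ↦ (3, 11) · λ_6+ρ ↦ (16, 0) · λ_7+ρ ↦ (3, 11) · λ_8+ρ ↦ (10, 6) · λ_9+ρ ↦ (13, 8) · λ_10+ρ ↦ (8, 5) · λ_11+ρ ↦ (10, 6) · λ_12+ρ ↦ (8, 5) · λ_13+ρ ↦ (16, 0)

Linkage partition of the 13 weights (5 classes, p=29):

[[1, 2, 5, 7], [3, 10, 12], [4, 9], [6, 13], [8, 11]]


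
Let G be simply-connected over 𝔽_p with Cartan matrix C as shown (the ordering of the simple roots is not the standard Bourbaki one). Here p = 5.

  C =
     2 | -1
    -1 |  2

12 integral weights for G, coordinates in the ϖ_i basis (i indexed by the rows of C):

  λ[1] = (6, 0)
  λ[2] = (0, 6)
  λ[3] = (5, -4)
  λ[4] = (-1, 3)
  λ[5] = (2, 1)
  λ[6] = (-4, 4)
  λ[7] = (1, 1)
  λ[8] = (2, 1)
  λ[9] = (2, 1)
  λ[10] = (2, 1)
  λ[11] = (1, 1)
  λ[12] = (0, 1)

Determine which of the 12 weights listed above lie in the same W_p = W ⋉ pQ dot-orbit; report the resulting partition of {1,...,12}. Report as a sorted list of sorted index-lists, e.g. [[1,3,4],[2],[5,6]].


Cartan matrix: type A_2 (|W|=6); un-permuting the 2 rows.

Folding the 12 weights λ_j+ρ into Ā_5 (reps in the given 2-coord order):

  λ_1 → (2, 2)
  λ_2 → (2, 2)
  λ_3 → (2, 2)
  λ_4 → (0, 4)
  λ_5 → (3, 2)
  λ_6 → (3, 2)
  λ_7 → (2, 2)
  λ_8 → (3, 2)
  λ_9 → (3, 2)
  λ_10 → (3, 2)
  λ_11 → (2, 2)
  λ_12 → (1, 2)

Partition of {1..12} into 4 W_5-dot-orbits:

[[1, 2, 3, 7, 11], [4], [5, 6, 8, 9, 10], [12]]


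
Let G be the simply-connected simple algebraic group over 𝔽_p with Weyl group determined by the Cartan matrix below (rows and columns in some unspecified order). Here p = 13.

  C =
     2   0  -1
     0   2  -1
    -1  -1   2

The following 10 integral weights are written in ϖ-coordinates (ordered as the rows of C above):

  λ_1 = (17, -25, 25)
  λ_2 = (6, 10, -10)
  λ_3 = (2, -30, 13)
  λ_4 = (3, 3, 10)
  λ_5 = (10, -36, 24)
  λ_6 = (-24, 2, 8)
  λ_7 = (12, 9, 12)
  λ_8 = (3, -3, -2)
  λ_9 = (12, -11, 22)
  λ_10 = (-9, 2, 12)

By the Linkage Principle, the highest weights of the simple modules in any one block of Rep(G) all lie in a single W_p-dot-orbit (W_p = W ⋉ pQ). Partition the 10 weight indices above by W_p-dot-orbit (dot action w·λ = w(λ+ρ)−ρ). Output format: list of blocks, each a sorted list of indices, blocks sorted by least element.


C ↔ A_3 under row/col permutation; |W(A_3)| = 24.

W_13-reps of the 10 weights in Ā_13 (same 3-coord order as C):

  λ_1 → (0, 6, 2);  λ_2 → (2, 2, 7);  λ_3 → (1, 1, 2);  λ_4 → (2, 2, 7);  λ_5 → (1, 1, 2);  λ_6 → (1, 1, 2);  λ_7 → (0, 3, 10);  λ_8 → (1, 1, 2);  λ_9 → (0, 3, 10);  λ_10 → (5, 0, 5)

Linkage partition of the 10 weights (5 classes, p=13):

[[1], [2, 4], [3, 5, 6, 8], [7, 9], [10]]


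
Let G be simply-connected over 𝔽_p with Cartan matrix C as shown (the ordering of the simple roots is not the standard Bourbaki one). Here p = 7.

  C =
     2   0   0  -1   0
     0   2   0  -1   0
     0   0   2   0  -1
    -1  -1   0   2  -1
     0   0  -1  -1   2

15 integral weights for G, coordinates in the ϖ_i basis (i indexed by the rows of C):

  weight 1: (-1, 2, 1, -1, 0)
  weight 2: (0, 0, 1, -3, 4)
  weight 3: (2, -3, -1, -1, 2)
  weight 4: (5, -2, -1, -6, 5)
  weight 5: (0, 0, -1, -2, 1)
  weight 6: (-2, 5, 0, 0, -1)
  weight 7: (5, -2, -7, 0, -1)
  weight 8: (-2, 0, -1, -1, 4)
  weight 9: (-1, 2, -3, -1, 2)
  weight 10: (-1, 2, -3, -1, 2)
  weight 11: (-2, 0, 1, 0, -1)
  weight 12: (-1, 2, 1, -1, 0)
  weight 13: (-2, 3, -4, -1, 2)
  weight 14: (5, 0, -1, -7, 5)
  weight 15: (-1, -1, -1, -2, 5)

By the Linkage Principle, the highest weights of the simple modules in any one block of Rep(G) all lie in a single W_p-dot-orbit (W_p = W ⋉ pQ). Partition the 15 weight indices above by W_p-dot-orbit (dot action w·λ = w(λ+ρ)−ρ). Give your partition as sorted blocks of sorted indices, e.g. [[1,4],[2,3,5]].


D_5 Cartan matrix, 5 simple roots permuted; ρ=(1,1,1,1,1).

Ā_7 reps of the 15 weights (D_5, coords as presented):

  λ_1 → (0, 3, 2, 0, 1) · λ_2 → (1, 1, 2, 0, 0) · λ_3 → (1, 0, 0, 2, 1) · λ_4 → (0, 5, 0, 1, 0) · λ_5 → (0, 0, 0, 1, 1) · λ_6 → (0, 5, 0, 1, 0) · λ_7 → (0, 5, 0, 1, 0) · λ_8 → (0, 0, 0, 1, 1) · λ_9 → (0, 3, 2, 0, 1) · λ_10 → (0, 3, 2, 0, 1) · λ_11 → (1, 1, 2, 0, 0) · λ_12 → (0, 3, 2, 0, 1) · λ_13 → (0, 3, 2, 0, 1) · λ_14 → (0, 5, 0, 1, 0) · λ_15 → (0, 0, 0, 1, 1)

These 15 weights hit 5 W_7-dot-orbits; sizes (5, 2, 1, 4, 3):

[[1, 9, 10, 12, 13], [2, 11], [3], [4, 6, 7, 14], [5, 8, 15]]


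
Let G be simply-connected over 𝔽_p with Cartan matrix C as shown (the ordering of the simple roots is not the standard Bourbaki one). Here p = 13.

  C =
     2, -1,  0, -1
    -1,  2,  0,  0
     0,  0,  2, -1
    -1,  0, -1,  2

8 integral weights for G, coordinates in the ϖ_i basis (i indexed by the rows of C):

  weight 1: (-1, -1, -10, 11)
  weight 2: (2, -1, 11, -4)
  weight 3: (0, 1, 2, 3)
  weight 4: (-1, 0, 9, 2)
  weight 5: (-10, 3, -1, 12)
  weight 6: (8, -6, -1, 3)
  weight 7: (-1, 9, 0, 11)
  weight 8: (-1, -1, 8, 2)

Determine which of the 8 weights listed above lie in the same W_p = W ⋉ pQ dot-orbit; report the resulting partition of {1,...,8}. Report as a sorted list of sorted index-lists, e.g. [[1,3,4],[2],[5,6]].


Dynkin diagram of C (from the 6 off-diagonal −1 entries): A_4.

W_13-reps of the 8 weights in Ā_13 (same 4-coord order as C):

  λ_1+ρ ↦ (0, 0, 9, 3)
  λ_2+ρ ↦ (0, 0, 9, 3)
  λ_3+ρ ↦ (1, 2, 3, 4)
  λ_4+ρ ↦ (0, 0, 9, 3)
  λ_5+ρ ↦ (4, 5, 0, 4)
  λ_6+ρ ↦ (4, 5, 0, 4)
  λ_7+ρ ↦ (0, 0, 9, 3)
  λ_8+ρ ↦ (0, 0, 9, 3)

Linkage partition of the 8 weights (3 classes, p=13):

[[1, 2, 4, 7, 8], [3], [5, 6]]


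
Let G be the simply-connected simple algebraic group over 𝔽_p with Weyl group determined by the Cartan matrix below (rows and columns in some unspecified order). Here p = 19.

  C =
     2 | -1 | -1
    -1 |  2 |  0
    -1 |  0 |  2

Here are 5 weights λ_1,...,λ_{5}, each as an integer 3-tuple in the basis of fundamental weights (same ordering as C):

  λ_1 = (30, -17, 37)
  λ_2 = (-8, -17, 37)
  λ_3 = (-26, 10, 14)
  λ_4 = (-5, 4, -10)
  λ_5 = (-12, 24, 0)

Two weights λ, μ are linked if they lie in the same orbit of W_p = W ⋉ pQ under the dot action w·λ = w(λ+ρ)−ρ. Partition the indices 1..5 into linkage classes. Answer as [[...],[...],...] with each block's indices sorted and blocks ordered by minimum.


Root system A_3: the 3×3 matrix C matches after relabeling.

Ā_19 reps of the 5 weights (A_3, coords as presented):

  λ_1+ρ ↦ (0, 12, 4);  λ_2+ρ ↦ (0, 12, 4);  λ_3+ρ ↦ (1, 8, 4);  λ_4+ρ ↦ (1, 8, 4);  λ_5+ρ ↦ (1, 8, 4)

The 5 indices split into 2 linkage classes (same alcove rep ⇔ same W_19-dot-orbit):

[[1, 2], [3, 4, 5]]


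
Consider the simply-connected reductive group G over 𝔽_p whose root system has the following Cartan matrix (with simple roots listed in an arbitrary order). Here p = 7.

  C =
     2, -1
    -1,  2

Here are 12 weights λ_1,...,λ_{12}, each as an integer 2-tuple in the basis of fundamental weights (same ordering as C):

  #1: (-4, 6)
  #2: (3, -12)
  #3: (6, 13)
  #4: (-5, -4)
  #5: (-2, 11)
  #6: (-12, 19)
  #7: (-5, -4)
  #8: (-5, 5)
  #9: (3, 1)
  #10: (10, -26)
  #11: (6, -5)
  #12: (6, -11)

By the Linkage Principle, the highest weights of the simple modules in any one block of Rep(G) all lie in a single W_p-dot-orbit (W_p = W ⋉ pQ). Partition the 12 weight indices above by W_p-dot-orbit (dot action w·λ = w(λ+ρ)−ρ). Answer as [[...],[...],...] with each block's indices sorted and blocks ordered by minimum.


Root system A_2: the 2×2 matrix C matches after relabeling.

W_7-reps of the 12 weights in Ā_7 (same 2-coord order as C):

  λ_1 → (3, 4) · λ_2 → (3, 0) · λ_3 → (0, 7) · λ_4 → (3, 4) · λ_5 → (4, 2) · λ_6 → (4, 2) · λ_7 → (3, 4) · λ_8 → (4, 2) · λ_9 → (4, 2) · λ_10 → (3, 0) · λ_11 → (3, 4) · λ_12 → (0, 4)

Linkage partition of the 12 weights (5 classes, p=7):

[[1, 4, 7, 11], [2, 10], [3], [5, 6, 8, 9], [12]]


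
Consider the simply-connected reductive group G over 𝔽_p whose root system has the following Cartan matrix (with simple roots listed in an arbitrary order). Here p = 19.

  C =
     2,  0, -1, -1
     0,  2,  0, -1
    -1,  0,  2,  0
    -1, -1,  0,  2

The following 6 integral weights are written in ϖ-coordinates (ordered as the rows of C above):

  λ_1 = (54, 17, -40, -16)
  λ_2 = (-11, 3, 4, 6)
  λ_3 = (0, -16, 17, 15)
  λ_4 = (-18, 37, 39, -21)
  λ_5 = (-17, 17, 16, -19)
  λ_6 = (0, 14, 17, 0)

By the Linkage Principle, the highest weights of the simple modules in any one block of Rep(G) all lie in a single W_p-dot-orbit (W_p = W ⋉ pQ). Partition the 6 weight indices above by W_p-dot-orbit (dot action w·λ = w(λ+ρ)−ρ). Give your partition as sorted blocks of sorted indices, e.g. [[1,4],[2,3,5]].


Root system A_4: the 4×4 matrix C matches after relabeling.

W_19-reps of the 6 weights in Ā_19 (same 4-coord order as C):

  λ_1 → (1, 1, 2, 0)
  λ_2 → (2, 1, 5, 3)
  λ_3 → (1, 1, 2, 0)
  λ_4 → (1, 1, 2, 0)
  λ_5 → (1, 1, 2, 0)
  λ_6 → (1, 1, 2, 0)

Grouping the 6 weights by Ā_19-representative: 2 linkage classes.

[[1, 3, 4, 5, 6], [2]]


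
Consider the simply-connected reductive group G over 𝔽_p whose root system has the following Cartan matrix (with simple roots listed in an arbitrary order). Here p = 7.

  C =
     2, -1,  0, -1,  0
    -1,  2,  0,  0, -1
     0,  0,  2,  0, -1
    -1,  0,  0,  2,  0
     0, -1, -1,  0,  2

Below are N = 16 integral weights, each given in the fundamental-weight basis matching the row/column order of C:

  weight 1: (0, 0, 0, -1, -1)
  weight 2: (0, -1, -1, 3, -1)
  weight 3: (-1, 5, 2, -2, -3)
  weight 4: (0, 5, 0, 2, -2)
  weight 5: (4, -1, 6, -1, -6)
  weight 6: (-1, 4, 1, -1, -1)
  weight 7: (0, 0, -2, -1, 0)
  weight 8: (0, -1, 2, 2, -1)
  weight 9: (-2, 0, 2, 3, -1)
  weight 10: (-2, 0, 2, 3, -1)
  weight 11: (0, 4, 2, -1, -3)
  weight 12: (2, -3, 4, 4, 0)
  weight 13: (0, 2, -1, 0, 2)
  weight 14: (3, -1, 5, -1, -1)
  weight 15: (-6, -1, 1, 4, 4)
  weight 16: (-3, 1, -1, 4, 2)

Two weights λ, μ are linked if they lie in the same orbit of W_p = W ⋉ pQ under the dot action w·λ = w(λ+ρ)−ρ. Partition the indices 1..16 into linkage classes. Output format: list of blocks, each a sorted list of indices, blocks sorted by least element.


C ↔ A_5 under row/col permutation; |W(A_5)| = 720.

W_7-reps of the 16 weights in Ā_7 (same 5-coord order as C):

  λ_1 → (1, 1, 1, 0, 0)
  λ_2 → (1, 0, 0, 4, 0)
  λ_3 → (1, 3, 1, 0, 2)
  λ_4 → (1, 3, 1, 0, 2)
  λ_5 → (0, 5, 2, 0, 0)
  λ_6 → (0, 5, 2, 0, 0)
  λ_7 → (1, 1, 1, 0, 0)
  λ_8 → (1, 0, 3, 3, 0)
  λ_9 → (1, 0, 3, 3, 0)
  λ_10 → (1, 0, 3, 3, 0)
  λ_11 → (1, 3, 1, 0, 2)
  λ_12 → (1, 1, 1, 0, 0)
  λ_13 → (1, 3, 1, 0, 2)
  λ_14 → (1, 0, 3, 3, 0)
  λ_15 → (0, 5, 2, 0, 0)
  λ_16 → (2, 0, 1, 2, 2)

The 16 indices split into 6 linkage classes (same alcove rep ⇔ same W_7-dot-orbit):

[[1, 7, 12], [2], [3, 4, 11, 13], [5, 6, 15], [8, 9, 10, 14], [16]]


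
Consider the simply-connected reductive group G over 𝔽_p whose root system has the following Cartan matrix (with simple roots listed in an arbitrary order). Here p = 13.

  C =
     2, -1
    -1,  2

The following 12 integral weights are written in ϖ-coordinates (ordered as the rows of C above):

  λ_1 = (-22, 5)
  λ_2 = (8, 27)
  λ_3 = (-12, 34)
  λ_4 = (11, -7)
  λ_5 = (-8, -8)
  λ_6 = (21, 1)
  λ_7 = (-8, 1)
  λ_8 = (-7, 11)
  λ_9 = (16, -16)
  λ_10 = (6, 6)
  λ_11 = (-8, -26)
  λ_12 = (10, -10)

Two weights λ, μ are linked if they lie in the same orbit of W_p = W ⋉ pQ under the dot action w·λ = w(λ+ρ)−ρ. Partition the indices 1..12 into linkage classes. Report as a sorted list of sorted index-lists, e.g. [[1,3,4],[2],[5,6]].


A_2 Cartan matrix, 2 simple roots permuted; ρ=(1,1).

Ā_13 reps of the 12 weights (A_2, coords as presented):

  [1] (2, 5);  [2] (2, 9);  [3] (2, 9);  [4] (6, 6);  [5] (6, 6);  [6] (2, 9);  [7] (2, 5);  [8] (6, 6);  [9] (2, 9);  [10] (6, 6);  [11] (6, 6);  [12] (2, 9)

Linkage partition of the 12 weights (3 classes, p=13):

[[1, 7], [2, 3, 6, 9, 12], [4, 5, 8, 10, 11]]


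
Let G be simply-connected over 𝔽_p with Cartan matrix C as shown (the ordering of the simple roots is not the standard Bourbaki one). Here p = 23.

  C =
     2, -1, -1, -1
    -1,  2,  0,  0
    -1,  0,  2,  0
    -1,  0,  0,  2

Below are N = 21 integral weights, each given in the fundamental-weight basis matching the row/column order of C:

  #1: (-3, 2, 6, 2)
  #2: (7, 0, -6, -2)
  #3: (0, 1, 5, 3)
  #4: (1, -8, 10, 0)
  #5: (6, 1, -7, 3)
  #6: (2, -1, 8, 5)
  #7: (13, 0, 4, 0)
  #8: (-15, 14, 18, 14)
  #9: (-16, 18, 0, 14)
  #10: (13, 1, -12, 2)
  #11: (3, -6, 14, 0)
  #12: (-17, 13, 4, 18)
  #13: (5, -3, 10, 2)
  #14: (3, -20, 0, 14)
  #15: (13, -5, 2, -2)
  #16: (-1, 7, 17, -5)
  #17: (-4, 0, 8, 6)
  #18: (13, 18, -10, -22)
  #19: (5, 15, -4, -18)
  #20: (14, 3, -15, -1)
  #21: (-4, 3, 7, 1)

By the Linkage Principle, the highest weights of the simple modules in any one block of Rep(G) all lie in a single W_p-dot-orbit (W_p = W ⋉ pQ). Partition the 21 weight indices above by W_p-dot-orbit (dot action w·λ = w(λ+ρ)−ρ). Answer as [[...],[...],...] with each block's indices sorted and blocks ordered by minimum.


Dynkin diagram of C (from the 6 off-diagonal −1 entries): D_4.

λ_j+ρ reflected into Ā_23 (⟨·,θ^∨⟩≤23); 4-tuples as given:

  1: (2, 1, 5, 1)
  2: (2, 1, 5, 1)
  3: (1, 2, 6, 4)
  4: (1, 2, 6, 4)
  5: (1, 2, 6, 4)
  6: (3, 0, 9, 6)
  7: (2, 1, 5, 1)
  8: (2, 1, 5, 1)
  9: (1, 4, 14, 0)
  10: (3, 2, 11, 3)
  11: (1, 4, 14, 0)
  12: (3, 2, 11, 3)
  13: (3, 2, 11, 3)
  14: (1, 4, 14, 0)
  15: (6, 4, 3, 1)
  16: (1, 4, 14, 0)
  17: (1, 2, 6, 4)
  18: (1, 2, 6, 4)
  19: (3, 2, 11, 3)
  20: (1, 4, 14, 0)
  21: (2, 1, 5, 1)

The 21 indices split into 6 linkage classes (same alcove rep ⇔ same W_23-dot-orbit):

[[1, 2, 7, 8, 21], [3, 4, 5, 17, 18], [6], [9, 11, 14, 16, 20], [10, 12, 13, 19], [15]]
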